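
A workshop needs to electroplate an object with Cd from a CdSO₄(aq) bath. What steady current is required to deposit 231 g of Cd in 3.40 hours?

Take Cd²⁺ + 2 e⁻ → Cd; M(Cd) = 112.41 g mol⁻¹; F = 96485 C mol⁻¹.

n(Cd) = 231 / 112.41 = 2.055 mol.
n(e⁻) = 2 × 2.055 = 4.110 mol.
Q = n(e⁻)·F = 4.110 × 96485 = 396500 C.
I = Q/t = 396500 / 12240 s = 32.4 A.

32.4 A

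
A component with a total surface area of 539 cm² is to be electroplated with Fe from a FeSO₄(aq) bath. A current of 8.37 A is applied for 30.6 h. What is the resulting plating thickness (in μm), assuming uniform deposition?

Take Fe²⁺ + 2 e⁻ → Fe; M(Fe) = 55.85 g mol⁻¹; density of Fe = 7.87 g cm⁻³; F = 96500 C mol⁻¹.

629 μm

Q = I·t = 8.370 × 110160 = 922000 C; n(e⁻) = 9.555 mol.
n(Fe) = n(e⁻)/2 = 4.777 mol, so m = 4.777 × 55.85 = 266.8 g.
Volume = m/ρ = 266.8 / 7.87 = 33.90 cm³.
Thickness = V/A = 33.90 / 539 = 0.0629 cm = 629 μm.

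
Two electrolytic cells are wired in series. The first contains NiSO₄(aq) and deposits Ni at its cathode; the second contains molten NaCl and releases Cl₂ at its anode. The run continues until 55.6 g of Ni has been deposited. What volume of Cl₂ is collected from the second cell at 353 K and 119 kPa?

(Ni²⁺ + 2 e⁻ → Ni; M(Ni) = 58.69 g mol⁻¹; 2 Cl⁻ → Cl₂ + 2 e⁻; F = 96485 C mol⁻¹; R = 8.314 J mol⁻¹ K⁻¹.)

23.4 L

n(Ni) = 55.6 / 58.69 = 0.9474 mol, so n(e⁻) = 2 × 0.9474 = 1.895 mol.
The cells are in series, so the same 1.895 mol of electrons passes through the second cell.
2 Cl⁻ → Cl₂ + 2 e⁻ — 2 mol e⁻ per mol Cl₂, so n(Cl₂) = 1.895/2 = 0.9474 mol.
V = nRT/P = (0.9474 × 8.314 × 353) / (119 × 10³) = 0.0234 m³ = 23.4 L.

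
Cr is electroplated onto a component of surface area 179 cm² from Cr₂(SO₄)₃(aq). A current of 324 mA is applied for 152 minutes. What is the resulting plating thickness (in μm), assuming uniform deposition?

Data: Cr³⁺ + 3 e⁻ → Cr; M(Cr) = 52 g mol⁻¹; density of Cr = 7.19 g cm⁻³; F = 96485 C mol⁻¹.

Q = I·t = 0.3240 × 9120.0 = 2955 C; n(e⁻) = 0.03063 mol.
n(Cr) = n(e⁻)/3 = 0.01021 mol, so m = 0.01021 × 52 = 0.5308 g.
Volume = m/ρ = 0.5308 / 7.19 = 0.07383 cm³.
Thickness = V/A = 0.07383 / 179 = 4.12 × 10⁻⁴ cm = 4.12 μm.

4.12 μm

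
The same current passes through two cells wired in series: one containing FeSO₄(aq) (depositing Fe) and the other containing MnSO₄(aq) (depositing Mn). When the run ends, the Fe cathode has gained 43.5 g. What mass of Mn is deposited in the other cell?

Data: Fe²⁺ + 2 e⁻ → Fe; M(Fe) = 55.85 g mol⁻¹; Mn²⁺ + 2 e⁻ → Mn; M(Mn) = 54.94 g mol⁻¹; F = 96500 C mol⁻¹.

n(Fe) = 43.5 / 55.85 = 0.7789 mol.
Since Fe²⁺ + 2 e⁻ → Fe, n(e⁻) passed = 2 × 0.7789 = 1.558 mol.
Cells in series carry the same charge, so the same 1.558 mol of electrons passes through cell 2.
Mn²⁺ + 2 e⁻ → Mn, so n(Mn) = 1.558 / 2 = 0.7789 mol.
m(Mn) = 0.7789 × 54.94 = 42.8 g.

42.8 g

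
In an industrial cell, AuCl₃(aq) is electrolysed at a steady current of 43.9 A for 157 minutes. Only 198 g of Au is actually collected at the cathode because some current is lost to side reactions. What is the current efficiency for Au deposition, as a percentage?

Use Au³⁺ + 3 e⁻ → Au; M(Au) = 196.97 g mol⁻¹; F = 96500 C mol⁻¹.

Q = I·t = 43.90 × 9420.0 = 413500 C; n(e⁻) = 413500/96500 = 4.285 mol.
Theoretical n(Au) = n(e⁻)/3 = 1.428 mol, i.e. m_theo = 1.428 × 196.97 = 281.4 g.
Efficiency = m_actual / m_theo = 198 / 281.4 = 70.4 %.

70.4 %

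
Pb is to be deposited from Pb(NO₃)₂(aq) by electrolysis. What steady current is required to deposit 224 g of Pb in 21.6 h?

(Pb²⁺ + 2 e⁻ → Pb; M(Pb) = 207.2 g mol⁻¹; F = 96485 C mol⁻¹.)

2.68 A

n(Pb) = 224 / 207.2 = 1.081 mol.
n(e⁻) = 2 × 1.081 = 2.162 mol.
Q = n(e⁻)·F = 2.162 × 96485 = 208600 C.
I = Q/t = 208600 / 77760 s = 2.68 A.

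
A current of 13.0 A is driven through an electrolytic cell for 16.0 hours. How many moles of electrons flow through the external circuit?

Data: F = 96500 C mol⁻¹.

7.76 mol

Q = I·t = 13.00 A × 57600 s = 748800 C.
n(e⁻) = Q/F = 748800 / 96500 = 7.76 mol.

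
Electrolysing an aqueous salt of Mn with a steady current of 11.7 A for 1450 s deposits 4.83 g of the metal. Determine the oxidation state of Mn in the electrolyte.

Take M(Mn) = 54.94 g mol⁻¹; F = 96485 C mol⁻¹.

+2

Q = I·t = 11.70 A × 1450.0 s = 16960 C, so n(e⁻) = 16960/96485 = 0.1758 mol.
n(Mn) deposited = 4.83 / 54.94 = 0.08791 mol.
Electrons per atom = n(e⁻)/n(Mn) = 0.1758 / 0.08791 = 2.00 ≈ 2, so the ion is Mn²⁺.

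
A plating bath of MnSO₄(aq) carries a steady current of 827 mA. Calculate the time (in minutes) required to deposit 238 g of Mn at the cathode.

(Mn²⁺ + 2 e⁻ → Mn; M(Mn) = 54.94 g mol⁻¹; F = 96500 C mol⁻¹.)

n(Mn) = m/M = 238 / 54.94 = 4.332 mol.
Each Mn atom requires 2 electrons, so n(e⁻) = 2 × 4.332 = 8.664 mol.
Q = n(e⁻)·F = 8.664 × 96500 = 836100 C.
t = Q/I = 836100 / 0.8270 A = 1011000 s = 16800 min.

16800 min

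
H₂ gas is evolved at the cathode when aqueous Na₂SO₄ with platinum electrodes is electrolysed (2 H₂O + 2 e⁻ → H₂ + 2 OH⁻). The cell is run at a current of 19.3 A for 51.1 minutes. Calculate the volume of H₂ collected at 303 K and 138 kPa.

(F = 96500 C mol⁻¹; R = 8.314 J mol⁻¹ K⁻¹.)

Q = I·t = 19.30 A × 3066.0 s = 59170 C.
n(e⁻) = Q/F = 59170 / 96500 = 0.6132 mol.
2 electrons are transferred per H₂ molecule, so n(H₂) = 0.6132 / 2 = 0.3066 mol.
V = nRT/P = (0.3066 × 8.314 × 303) / (138 × 10³ Pa) = 0.00560 m³ = 5.60 L.

5.60 L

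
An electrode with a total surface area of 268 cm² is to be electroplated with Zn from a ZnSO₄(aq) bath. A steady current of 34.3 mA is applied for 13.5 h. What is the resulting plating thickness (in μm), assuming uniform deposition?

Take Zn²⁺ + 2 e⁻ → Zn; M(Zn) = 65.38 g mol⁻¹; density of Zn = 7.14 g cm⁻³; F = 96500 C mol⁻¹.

Q = I·t = 0.03430 × 48600 = 1667 C; n(e⁻) = 0.01727 mol.
n(Zn) = n(e⁻)/2 = 0.008637 mol, so m = 0.008637 × 65.38 = 0.5647 g.
Volume = m/ρ = 0.5647 / 7.14 = 0.07909 cm³.
Thickness = V/A = 0.07909 / 268 = 2.95 × 10⁻⁴ cm = 2.95 μm.

2.95 μm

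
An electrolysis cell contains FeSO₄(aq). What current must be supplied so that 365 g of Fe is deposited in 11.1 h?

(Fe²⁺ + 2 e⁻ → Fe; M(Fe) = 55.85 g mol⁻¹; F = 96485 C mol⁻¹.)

31.6 A

n(Fe) = 365 / 55.85 = 6.535 mol.
n(e⁻) = 2 × 6.535 = 13.07 mol.
Q = n(e⁻)·F = 13.07 × 96485 = 1261000 C.
I = Q/t = 1261000 / 39960 s = 31.6 A.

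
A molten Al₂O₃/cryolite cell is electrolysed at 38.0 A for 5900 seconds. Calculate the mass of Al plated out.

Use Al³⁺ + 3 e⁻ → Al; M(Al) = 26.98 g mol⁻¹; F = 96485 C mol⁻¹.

Q = I·t = 38.00 A × 5900.0 s = 224200 C.
n(e⁻) = Q/F = 224200 / 96485 = 2.324 mol.
Al³⁺ + 3 e⁻ → Al, so n(Al) = n(e⁻)/3 = 0.7746 mol.
m = n·M = 0.7746 × 26.98 = 20.9 g.

20.9 g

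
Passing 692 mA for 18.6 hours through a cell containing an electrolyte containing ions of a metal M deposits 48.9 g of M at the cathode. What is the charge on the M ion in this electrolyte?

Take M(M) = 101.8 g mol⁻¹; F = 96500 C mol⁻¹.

Q = I·t = 0.6920 A × 66960 s = 46340 C, so n(e⁻) = 46340/96500 = 0.4802 mol.
n(M) deposited = 48.9 / 101.8 = 0.4804 mol.
Electrons per atom = n(e⁻)/n(M) = 0.4802 / 0.4804 = 1.00 ≈ 1, so the ion is M⁺.

+1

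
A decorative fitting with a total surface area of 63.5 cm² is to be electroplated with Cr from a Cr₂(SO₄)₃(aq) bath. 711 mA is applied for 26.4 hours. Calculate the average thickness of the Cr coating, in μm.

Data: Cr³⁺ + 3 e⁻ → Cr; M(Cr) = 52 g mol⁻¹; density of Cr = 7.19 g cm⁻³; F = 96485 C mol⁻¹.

Q = I·t = 0.7110 × 95040 = 67570 C; n(e⁻) = 0.7004 mol.
n(Cr) = n(e⁻)/3 = 0.2335 mol, so m = 0.2335 × 52 = 12.14 g.
Volume = m/ρ = 12.14 / 7.19 = 1.688 cm³.
Thickness = V/A = 1.688 / 63.5 = 0.0266 cm = 266 μm.

266 μm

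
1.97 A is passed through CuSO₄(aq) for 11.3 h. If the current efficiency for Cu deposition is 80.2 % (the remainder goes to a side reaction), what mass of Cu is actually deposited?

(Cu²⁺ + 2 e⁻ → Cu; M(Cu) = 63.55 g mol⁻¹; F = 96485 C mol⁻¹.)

21.2 g

Q = I·t = 1.970 × 40680 = 80140 C.
n(e⁻) = 80140/96485 = 0.8306 mol; theoretically n(Cu) = 0.8306/2 = 0.4153 mol, m_theo = 26.39 g.
At 80.2 % efficiency, m_actual = 0.802 × 26.39 = 21.2 g.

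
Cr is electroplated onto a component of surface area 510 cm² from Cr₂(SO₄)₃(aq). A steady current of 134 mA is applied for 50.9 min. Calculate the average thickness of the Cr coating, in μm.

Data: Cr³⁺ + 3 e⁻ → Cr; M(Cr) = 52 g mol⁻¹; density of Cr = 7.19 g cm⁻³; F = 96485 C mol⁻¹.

0.200 μm

Q = I·t = 0.1340 × 3054.0 = 409.2 C; n(e⁻) = 0.004241 mol.
n(Cr) = n(e⁻)/3 = 0.001414 mol, so m = 0.001414 × 52 = 0.07352 g.
Volume = m/ρ = 0.07352 / 7.19 = 0.01023 cm³.
Thickness = V/A = 0.01023 / 510 = 2.00 × 10⁻⁵ cm = 0.200 μm.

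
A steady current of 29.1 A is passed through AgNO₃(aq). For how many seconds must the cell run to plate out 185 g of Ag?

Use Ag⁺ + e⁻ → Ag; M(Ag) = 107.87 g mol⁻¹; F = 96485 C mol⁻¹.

n(Ag) = m/M = 185 / 107.87 = 1.715 mol.
Each Ag atom requires 1 electron, so n(e⁻) = 1 × 1.715 = 1.715 mol.
Q = n(e⁻)·F = 1.715 × 96485 = 165500 C.
t = Q/I = 165500 / 29.10 A = 5686 s.

5690 s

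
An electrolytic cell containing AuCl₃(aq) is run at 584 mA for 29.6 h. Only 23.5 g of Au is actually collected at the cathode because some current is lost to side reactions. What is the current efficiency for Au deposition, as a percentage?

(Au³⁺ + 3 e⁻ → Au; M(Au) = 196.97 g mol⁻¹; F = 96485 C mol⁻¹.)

Q = I·t = 0.5840 × 106560 = 62230 C; n(e⁻) = 62230/96485 = 0.6450 mol.
Theoretical n(Au) = n(e⁻)/3 = 0.2150 mol, i.e. m_theo = 0.2150 × 196.97 = 42.35 g.
Efficiency = m_actual / m_theo = 23.5 / 42.35 = 55.5 %.

55.5 %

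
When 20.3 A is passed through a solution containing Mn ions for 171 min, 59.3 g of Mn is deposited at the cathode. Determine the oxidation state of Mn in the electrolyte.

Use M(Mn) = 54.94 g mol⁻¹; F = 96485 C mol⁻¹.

+2

Q = I·t = 20.30 A × 10260 s = 208300 C, so n(e⁻) = 208300/96485 = 2.159 mol.
n(Mn) deposited = 59.3 / 54.94 = 1.079 mol.
Electrons per atom = n(e⁻)/n(Mn) = 2.159 / 1.079 = 2.00 ≈ 2, so the ion is Mn²⁺.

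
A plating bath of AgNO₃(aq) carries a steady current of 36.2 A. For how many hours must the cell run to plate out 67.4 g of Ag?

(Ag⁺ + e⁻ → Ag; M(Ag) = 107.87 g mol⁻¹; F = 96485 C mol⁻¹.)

0.463 h

n(Ag) = m/M = 67.4 / 107.87 = 0.6248 mol.
Each Ag atom requires 1 electron, so n(e⁻) = 1 × 0.6248 = 0.6248 mol.
Q = n(e⁻)·F = 0.6248 × 96485 = 60290 C.
t = Q/I = 60290 / 36.20 A = 1665 s = 0.463 h.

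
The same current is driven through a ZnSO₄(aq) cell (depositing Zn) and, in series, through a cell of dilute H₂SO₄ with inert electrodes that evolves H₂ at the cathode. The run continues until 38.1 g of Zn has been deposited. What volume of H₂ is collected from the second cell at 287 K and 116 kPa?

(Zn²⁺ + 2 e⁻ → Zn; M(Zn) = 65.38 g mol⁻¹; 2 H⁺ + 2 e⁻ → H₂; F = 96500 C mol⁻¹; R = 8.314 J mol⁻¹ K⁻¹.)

12.0 L

n(Zn) = 38.1 / 65.38 = 0.5827 mol, so n(e⁻) = 2 × 0.5827 = 1.165 mol.
The cells are in series, so the same 1.165 mol of electrons passes through the second cell.
2 H⁺ + 2 e⁻ → H₂ — 2 mol e⁻ per mol H₂, so n(H₂) = 1.165/2 = 0.5827 mol.
V = nRT/P = (0.5827 × 8.314 × 287) / (116 × 10³) = 0.0120 m³ = 12.0 L.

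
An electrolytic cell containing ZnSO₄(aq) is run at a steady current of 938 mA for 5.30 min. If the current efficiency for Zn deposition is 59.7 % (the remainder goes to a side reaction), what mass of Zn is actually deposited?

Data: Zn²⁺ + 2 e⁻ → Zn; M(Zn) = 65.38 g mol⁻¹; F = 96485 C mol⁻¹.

0.0603 g

Q = I·t = 0.9380 × 318.00 = 298.3 C.
n(e⁻) = 298.3/96485 = 0.003092 mol; theoretically n(Zn) = 0.003092/2 = 0.001546 mol, m_theo = 0.1011 g.
At 59.7 % efficiency, m_actual = 0.597 × 0.1011 = 0.0603 g.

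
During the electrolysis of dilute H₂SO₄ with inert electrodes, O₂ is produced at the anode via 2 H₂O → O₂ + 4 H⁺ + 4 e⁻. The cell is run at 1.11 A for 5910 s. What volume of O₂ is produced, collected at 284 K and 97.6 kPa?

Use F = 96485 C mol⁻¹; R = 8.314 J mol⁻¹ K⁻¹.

Q = I·t = 1.110 A × 5910.0 s = 6560 C.
n(e⁻) = Q/F = 6560 / 96485 = 0.06799 mol.
4 electrons are transferred per O₂ molecule, so n(O₂) = 0.06799 / 4 = 0.01700 mol.
V = nRT/P = (0.01700 × 8.314 × 284) / (97.6 × 10³ Pa) = 4.11 × 10⁻⁴ m³ = 0.411 L.

0.411 L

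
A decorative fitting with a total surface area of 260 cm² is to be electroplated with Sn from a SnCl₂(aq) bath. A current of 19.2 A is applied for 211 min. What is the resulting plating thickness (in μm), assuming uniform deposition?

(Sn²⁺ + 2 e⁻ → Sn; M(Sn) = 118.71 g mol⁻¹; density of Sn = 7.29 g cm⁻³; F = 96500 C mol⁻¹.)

Q = I·t = 19.20 × 12660 = 243100 C; n(e⁻) = 2.519 mol.
n(Sn) = n(e⁻)/2 = 1.259 mol, so m = 1.259 × 118.71 = 149.5 g.
Volume = m/ρ = 149.5 / 7.29 = 20.51 cm³.
Thickness = V/A = 20.51 / 260 = 0.0789 cm = 789 μm.

789 μm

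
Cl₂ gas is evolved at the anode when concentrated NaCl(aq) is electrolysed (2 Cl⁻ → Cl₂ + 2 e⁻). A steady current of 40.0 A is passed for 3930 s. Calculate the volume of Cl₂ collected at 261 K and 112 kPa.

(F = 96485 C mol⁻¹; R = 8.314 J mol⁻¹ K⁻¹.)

Q = I·t = 40.00 A × 3930.0 s = 157200 C.
n(e⁻) = Q/F = 157200 / 96485 = 1.629 mol.
2 electrons are transferred per Cl₂ molecule, so n(Cl₂) = 1.629 / 2 = 0.8146 mol.
V = nRT/P = (0.8146 × 8.314 × 261) / (112 × 10³ Pa) = 0.0158 m³ = 15.8 L.

15.8 L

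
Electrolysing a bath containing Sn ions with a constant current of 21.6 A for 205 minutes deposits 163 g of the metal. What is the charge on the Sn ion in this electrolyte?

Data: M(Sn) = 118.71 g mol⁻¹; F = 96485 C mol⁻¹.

+2

Q = I·t = 21.60 A × 12300 s = 265700 C, so n(e⁻) = 265700/96485 = 2.754 mol.
n(Sn) deposited = 163 / 118.71 = 1.373 mol.
Electrons per atom = n(e⁻)/n(Sn) = 2.754 / 1.373 = 2.01 ≈ 2, so the ion is Sn²⁺.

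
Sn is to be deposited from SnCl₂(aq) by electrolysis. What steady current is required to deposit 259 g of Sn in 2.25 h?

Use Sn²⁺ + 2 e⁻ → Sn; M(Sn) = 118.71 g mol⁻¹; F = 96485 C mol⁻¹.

52.0 A

n(Sn) = 259 / 118.71 = 2.182 mol.
n(e⁻) = 2 × 2.182 = 4.364 mol.
Q = n(e⁻)·F = 4.364 × 96485 = 421000 C.
I = Q/t = 421000 / 8100.0 s = 52.0 A.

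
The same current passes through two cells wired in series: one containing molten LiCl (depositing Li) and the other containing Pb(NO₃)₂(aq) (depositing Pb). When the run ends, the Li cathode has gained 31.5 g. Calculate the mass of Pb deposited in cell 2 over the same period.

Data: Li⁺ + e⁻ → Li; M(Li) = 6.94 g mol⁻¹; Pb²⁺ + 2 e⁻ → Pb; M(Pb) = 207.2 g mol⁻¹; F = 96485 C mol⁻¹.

n(Li) = 31.5 / 6.94 = 4.539 mol.
Since Li⁺ + e⁻ → Li, n(e⁻) passed = 1 × 4.539 = 4.539 mol.
Cells in series carry the same charge, so the same 4.539 mol of electrons passes through cell 2.
Pb²⁺ + 2 e⁻ → Pb, so n(Pb) = 4.539 / 2 = 2.269 mol.
m(Pb) = 2.269 × 207.2 = 470 g.

470 g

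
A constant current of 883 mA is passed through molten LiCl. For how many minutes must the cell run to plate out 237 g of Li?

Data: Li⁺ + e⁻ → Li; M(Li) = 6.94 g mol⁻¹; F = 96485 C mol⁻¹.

62200 min

n(Li) = m/M = 237 / 6.94 = 34.15 mol.
Each Li atom requires 1 electron, so n(e⁻) = 1 × 34.15 = 34.15 mol.
Q = n(e⁻)·F = 34.15 × 96485 = 3295000 C.
t = Q/I = 3295000 / 0.8830 A = 3732000 s = 62200 min.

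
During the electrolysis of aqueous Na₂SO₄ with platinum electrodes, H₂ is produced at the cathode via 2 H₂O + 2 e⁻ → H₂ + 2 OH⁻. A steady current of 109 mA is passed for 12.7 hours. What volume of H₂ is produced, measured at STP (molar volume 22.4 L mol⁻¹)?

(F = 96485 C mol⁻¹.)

Q = I·t = 0.1090 A × 45720 s = 4983 C.
n(e⁻) = Q/F = 4983 / 96485 = 0.05165 mol.
2 electrons are transferred per H₂ molecule, so n(H₂) = 0.05165 / 2 = 0.02583 mol.
V = n × V_m = 0.02583 × 22.4 = 0.578 L.

0.578 L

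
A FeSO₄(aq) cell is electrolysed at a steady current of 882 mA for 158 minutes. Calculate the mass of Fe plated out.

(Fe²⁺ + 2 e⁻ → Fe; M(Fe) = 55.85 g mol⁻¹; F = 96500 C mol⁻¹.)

2.42 g

Q = I·t = 0.8820 A × 9480.0 s = 8361 C.
n(e⁻) = Q/F = 8361 / 96500 = 0.08665 mol.
Fe²⁺ + 2 e⁻ → Fe, so n(Fe) = n(e⁻)/2 = 0.04332 mol.
m = n·M = 0.04332 × 55.85 = 2.42 g.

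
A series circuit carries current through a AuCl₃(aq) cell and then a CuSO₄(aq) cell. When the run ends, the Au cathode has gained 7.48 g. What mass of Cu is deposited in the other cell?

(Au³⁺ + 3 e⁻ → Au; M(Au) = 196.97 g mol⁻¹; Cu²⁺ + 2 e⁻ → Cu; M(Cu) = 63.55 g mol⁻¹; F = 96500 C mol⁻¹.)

n(Au) = 7.48 / 196.97 = 0.03798 mol.
Since Au³⁺ + 3 e⁻ → Au, n(e⁻) passed = 3 × 0.03798 = 0.1139 mol.
Cells in series carry the same charge, so the same 0.1139 mol of electrons passes through cell 2.
Cu²⁺ + 2 e⁻ → Cu, so n(Cu) = 0.1139 / 2 = 0.05696 mol.
m(Cu) = 0.05696 × 63.55 = 3.62 g.

3.62 g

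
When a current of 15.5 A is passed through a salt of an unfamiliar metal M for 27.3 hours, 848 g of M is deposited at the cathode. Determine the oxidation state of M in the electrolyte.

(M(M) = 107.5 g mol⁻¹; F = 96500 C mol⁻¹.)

Q = I·t = 15.50 A × 98280 s = 1523000 C, so n(e⁻) = 1523000/96500 = 15.79 mol.
n(M) deposited = 848 / 107.5 = 7.888 mol.
Electrons per atom = n(e⁻)/n(M) = 15.79 / 7.888 = 2.00 ≈ 2, so the ion is M²⁺.

+2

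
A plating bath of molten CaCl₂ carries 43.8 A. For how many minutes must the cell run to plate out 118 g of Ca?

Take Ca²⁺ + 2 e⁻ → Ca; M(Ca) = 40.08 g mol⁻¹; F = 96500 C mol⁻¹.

n(Ca) = m/M = 118 / 40.08 = 2.944 mol.
Each Ca atom requires 2 electrons, so n(e⁻) = 2 × 2.944 = 5.888 mol.
Q = n(e⁻)·F = 5.888 × 96500 = 568200 C.
t = Q/I = 568200 / 43.80 A = 12970 s = 216 min.

216 min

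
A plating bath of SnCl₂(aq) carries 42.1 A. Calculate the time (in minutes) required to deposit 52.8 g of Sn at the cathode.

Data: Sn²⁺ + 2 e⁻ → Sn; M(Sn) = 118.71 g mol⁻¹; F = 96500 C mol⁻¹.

n(Sn) = m/M = 52.8 / 118.71 = 0.4448 mol.
Each Sn atom requires 2 electrons, so n(e⁻) = 2 × 0.4448 = 0.8896 mol.
Q = n(e⁻)·F = 0.8896 × 96500 = 85840 C.
t = Q/I = 85840 / 42.10 A = 2039 s = 34.0 min.

34.0 min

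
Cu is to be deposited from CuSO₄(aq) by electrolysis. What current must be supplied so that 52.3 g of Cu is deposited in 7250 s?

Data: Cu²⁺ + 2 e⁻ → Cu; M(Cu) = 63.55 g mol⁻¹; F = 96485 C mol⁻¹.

21.9 A

n(Cu) = 52.3 / 63.55 = 0.8230 mol.
n(e⁻) = 2 × 0.8230 = 1.646 mol.
Q = n(e⁻)·F = 1.646 × 96485 = 158800 C.
I = Q/t = 158800 / 7250.0 s = 21.9 A.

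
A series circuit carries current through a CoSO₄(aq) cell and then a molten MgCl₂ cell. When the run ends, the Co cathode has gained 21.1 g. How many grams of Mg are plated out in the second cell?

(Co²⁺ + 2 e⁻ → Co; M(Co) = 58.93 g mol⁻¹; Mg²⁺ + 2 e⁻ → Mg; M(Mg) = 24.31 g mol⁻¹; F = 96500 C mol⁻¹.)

n(Co) = 21.1 / 58.93 = 0.3581 mol.
Since Co²⁺ + 2 e⁻ → Co, n(e⁻) passed = 2 × 0.3581 = 0.7161 mol.
Cells in series carry the same charge, so the same 0.7161 mol of electrons passes through cell 2.
Mg²⁺ + 2 e⁻ → Mg, so n(Mg) = 0.7161 / 2 = 0.3581 mol.
m(Mg) = 0.3581 × 24.31 = 8.70 g.

8.70 g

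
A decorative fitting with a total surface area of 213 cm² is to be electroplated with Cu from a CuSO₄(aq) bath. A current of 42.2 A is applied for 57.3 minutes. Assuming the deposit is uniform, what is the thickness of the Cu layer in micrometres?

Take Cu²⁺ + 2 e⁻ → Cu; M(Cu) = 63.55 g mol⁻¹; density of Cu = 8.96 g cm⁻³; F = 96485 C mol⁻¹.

Q = I·t = 42.20 × 3438.0 = 145100 C; n(e⁻) = 1.504 mol.
n(Cu) = n(e⁻)/2 = 0.7518 mol, so m = 0.7518 × 63.55 = 47.78 g.
Volume = m/ρ = 47.78 / 8.96 = 5.333 cm³.
Thickness = V/A = 5.333 / 213 = 0.0250 cm = 250 μm.

250 μm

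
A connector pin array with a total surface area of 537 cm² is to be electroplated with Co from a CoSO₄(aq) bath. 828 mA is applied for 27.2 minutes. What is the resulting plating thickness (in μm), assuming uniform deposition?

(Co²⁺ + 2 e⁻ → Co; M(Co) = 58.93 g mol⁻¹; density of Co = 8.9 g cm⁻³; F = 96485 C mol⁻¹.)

0.863 μm

Q = I·t = 0.8280 × 1632.0 = 1351 C; n(e⁻) = 0.01401 mol.
n(Co) = n(e⁻)/2 = 0.007003 mol, so m = 0.007003 × 58.93 = 0.4127 g.
Volume = m/ρ = 0.4127 / 8.9 = 0.04637 cm³.
Thickness = V/A = 0.04637 / 537 = 8.63 × 10⁻⁵ cm = 0.863 μm.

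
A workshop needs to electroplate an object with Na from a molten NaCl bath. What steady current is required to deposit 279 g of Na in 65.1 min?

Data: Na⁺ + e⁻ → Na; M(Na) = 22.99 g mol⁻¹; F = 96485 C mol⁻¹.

300 A

n(Na) = 279 / 22.99 = 12.14 mol.
n(e⁻) = 1 × 12.14 = 12.14 mol.
Q = n(e⁻)·F = 12.14 × 96485 = 1171000 C.
I = Q/t = 1171000 / 3906.0 s = 300 A.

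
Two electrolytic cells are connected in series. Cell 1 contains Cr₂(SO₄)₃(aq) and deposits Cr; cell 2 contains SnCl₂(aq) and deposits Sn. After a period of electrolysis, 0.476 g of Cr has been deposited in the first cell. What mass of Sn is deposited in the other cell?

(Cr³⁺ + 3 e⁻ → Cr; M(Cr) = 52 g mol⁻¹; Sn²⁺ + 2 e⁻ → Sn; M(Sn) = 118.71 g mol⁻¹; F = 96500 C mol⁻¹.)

1.63 g

n(Cr) = 0.476 / 52 = 0.009154 mol.
Since Cr³⁺ + 3 e⁻ → Cr, n(e⁻) passed = 3 × 0.009154 = 0.02746 mol.
Cells in series carry the same charge, so the same 0.02746 mol of electrons passes through cell 2.
Sn²⁺ + 2 e⁻ → Sn, so n(Sn) = 0.02746 / 2 = 0.01373 mol.
m(Sn) = 0.01373 × 118.71 = 1.63 g.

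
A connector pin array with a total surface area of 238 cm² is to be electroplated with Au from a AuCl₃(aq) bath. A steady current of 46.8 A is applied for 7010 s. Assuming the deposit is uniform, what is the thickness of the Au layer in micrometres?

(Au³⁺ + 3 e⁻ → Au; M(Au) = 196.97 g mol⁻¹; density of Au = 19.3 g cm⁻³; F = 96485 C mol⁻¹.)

Q = I·t = 46.80 × 7010.0 = 328100 C; n(e⁻) = 3.400 mol.
n(Au) = n(e⁻)/3 = 1.133 mol, so m = 1.133 × 196.97 = 223.2 g.
Volume = m/ρ = 223.2 / 19.3 = 11.57 cm³.
Thickness = V/A = 11.57 / 238 = 0.0486 cm = 486 μm.

486 μm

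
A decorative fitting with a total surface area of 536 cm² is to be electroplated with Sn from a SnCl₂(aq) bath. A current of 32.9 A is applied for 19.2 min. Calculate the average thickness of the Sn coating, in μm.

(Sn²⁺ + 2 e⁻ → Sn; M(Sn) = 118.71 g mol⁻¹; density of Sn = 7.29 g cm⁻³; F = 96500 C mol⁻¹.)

Q = I·t = 32.90 × 1152.0 = 37900 C; n(e⁻) = 0.3928 mol.
n(Sn) = n(e⁻)/2 = 0.1964 mol, so m = 0.1964 × 118.71 = 23.31 g.
Volume = m/ρ = 23.31 / 7.29 = 3.198 cm³.
Thickness = V/A = 3.198 / 536 = 0.00597 cm = 59.7 μm.

59.7 μm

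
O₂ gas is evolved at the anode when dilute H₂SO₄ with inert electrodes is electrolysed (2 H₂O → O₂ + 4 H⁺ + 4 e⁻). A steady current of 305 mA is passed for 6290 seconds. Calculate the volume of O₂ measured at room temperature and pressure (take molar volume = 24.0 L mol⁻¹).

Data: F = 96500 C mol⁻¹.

0.119 L

Q = I·t = 0.3050 A × 6290.0 s = 1918 C.
n(e⁻) = Q/F = 1918 / 96500 = 0.01988 mol.
4 electrons are transferred per O₂ molecule, so n(O₂) = 0.01988 / 4 = 0.004970 mol.
V = n × V_m = 0.004970 × 24.0 = 0.119 L.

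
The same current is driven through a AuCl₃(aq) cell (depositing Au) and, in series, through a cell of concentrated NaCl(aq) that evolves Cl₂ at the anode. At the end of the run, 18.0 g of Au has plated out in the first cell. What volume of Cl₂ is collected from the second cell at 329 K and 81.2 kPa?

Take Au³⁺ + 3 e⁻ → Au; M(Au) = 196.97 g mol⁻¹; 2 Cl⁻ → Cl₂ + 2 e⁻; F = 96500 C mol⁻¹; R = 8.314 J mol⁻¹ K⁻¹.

n(Au) = 18.0 / 196.97 = 0.09138 mol, so n(e⁻) = 3 × 0.09138 = 0.2742 mol.
The cells are in series, so the same 0.2742 mol of electrons passes through the second cell.
2 Cl⁻ → Cl₂ + 2 e⁻ — 2 mol e⁻ per mol Cl₂, so n(Cl₂) = 0.2742/2 = 0.1371 mol.
V = nRT/P = (0.1371 × 8.314 × 329) / (81.2 × 10³) = 0.00462 m³ = 4.62 L.

4.62 L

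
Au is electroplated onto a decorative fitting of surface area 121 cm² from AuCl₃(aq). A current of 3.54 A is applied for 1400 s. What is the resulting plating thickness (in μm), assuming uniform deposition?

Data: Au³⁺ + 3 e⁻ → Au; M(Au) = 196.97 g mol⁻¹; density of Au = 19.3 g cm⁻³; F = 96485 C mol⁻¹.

Q = I·t = 3.540 × 1400.0 = 4956 C; n(e⁻) = 0.05137 mol.
n(Au) = n(e⁻)/3 = 0.01712 mol, so m = 0.01712 × 196.97 = 3.372 g.
Volume = m/ρ = 3.372 / 19.3 = 0.1747 cm³.
Thickness = V/A = 0.1747 / 121 = 0.00144 cm = 14.4 μm.

14.4 μm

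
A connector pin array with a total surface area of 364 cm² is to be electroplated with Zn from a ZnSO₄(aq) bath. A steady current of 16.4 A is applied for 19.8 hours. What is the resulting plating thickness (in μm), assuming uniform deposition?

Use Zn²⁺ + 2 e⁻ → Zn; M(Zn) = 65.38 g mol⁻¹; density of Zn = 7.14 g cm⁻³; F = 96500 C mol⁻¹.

1520 μm

Q = I·t = 16.40 × 71280 = 1169000 C; n(e⁻) = 12.11 mol.
n(Zn) = n(e⁻)/2 = 6.057 mol, so m = 6.057 × 65.38 = 396.0 g.
Volume = m/ρ = 396.0 / 7.14 = 55.46 cm³.
Thickness = V/A = 55.46 / 364 = 0.152 cm = 1520 μm.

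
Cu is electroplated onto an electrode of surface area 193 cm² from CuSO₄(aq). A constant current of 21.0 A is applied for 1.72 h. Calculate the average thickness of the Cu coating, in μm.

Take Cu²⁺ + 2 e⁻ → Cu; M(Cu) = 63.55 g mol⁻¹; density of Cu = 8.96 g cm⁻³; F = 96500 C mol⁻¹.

Q = I·t = 21.00 × 6192.0 = 130000 C; n(e⁻) = 1.347 mol.
n(Cu) = n(e⁻)/2 = 0.6737 mol, so m = 0.6737 × 63.55 = 42.82 g.
Volume = m/ρ = 42.82 / 8.96 = 4.779 cm³.
Thickness = V/A = 4.779 / 193 = 0.0248 cm = 248 μm.

248 μm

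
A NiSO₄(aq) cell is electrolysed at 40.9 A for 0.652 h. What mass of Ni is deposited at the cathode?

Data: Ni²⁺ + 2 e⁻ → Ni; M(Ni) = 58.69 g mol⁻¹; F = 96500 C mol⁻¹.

Q = I·t = 40.90 A × 2347.2 s = 96000 C.
n(e⁻) = Q/F = 96000 / 96500 = 0.9948 mol.
Ni²⁺ + 2 e⁻ → Ni, so n(Ni) = n(e⁻)/2 = 0.4974 mol.
m = n·M = 0.4974 × 58.69 = 29.2 g.

29.2 g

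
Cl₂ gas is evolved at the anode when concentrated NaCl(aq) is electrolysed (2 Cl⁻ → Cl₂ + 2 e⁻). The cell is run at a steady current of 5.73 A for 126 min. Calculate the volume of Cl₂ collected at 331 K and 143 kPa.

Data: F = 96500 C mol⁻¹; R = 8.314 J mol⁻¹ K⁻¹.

4.32 L

Q = I·t = 5.730 A × 7560.0 s = 43320 C.
n(e⁻) = Q/F = 43320 / 96500 = 0.4489 mol.
2 electrons are transferred per Cl₂ molecule, so n(Cl₂) = 0.4489 / 2 = 0.2244 mol.
V = nRT/P = (0.2244 × 8.314 × 331) / (143 × 10³ Pa) = 0.00432 m³ = 4.32 L.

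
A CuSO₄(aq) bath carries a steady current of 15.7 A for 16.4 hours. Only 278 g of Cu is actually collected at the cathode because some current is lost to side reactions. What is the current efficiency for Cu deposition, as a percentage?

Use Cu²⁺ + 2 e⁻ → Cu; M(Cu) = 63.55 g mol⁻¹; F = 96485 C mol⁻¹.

Q = I·t = 15.70 × 59040 = 926900 C; n(e⁻) = 926900/96485 = 9.607 mol.
Theoretical n(Cu) = n(e⁻)/2 = 4.803 mol, i.e. m_theo = 4.803 × 63.55 = 305.3 g.
Efficiency = m_actual / m_theo = 278 / 305.3 = 91.1 %.

91.1 %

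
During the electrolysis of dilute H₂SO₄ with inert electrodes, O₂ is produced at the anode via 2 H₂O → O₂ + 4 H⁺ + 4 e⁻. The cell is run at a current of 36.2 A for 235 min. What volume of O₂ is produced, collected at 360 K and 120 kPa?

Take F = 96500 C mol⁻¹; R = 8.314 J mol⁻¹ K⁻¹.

Q = I·t = 36.20 A × 14100 s = 510400 C.
n(e⁻) = Q/F = 510400 / 96500 = 5.289 mol.
4 electrons are transferred per O₂ molecule, so n(O₂) = 5.289 / 4 = 1.322 mol.
V = nRT/P = (1.322 × 8.314 × 360) / (120 × 10³ Pa) = 0.0330 m³ = 33.0 L.

33.0 L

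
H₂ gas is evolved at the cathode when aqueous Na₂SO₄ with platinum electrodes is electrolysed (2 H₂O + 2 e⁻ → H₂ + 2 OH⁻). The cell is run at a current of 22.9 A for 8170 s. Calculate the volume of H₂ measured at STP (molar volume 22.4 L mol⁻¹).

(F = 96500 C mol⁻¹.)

21.7 L

Q = I·t = 22.90 A × 8170.0 s = 187100 C.
n(e⁻) = Q/F = 187100 / 96500 = 1.939 mol.
2 electrons are transferred per H₂ molecule, so n(H₂) = 1.939 / 2 = 0.9694 mol.
V = n × V_m = 0.9694 × 22.4 = 21.7 L.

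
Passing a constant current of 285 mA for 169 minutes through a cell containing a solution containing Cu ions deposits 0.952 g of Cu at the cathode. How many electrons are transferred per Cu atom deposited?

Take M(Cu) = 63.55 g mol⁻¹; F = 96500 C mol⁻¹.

Q = I·t = 0.2850 A × 10140 s = 2890 C, so n(e⁻) = 2890/96500 = 0.02995 mol.
n(Cu) deposited = 0.952 / 63.55 = 0.01498 mol.
Electrons per atom = n(e⁻)/n(Cu) = 0.02995 / 0.01498 = 2.00 ≈ 2, so the ion is Cu²⁺.

2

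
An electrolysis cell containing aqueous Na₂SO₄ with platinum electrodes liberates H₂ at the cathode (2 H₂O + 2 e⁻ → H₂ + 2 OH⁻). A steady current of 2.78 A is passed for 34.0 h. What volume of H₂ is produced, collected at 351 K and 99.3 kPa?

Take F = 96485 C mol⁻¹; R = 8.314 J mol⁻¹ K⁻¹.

Q = I·t = 2.780 A × 122400 s = 340300 C.
n(e⁻) = Q/F = 340300 / 96485 = 3.527 mol.
2 electrons are transferred per H₂ molecule, so n(H₂) = 3.527 / 2 = 1.763 mol.
V = nRT/P = (1.763 × 8.314 × 351) / (99.3 × 10³ Pa) = 0.0518 m³ = 51.8 L.

51.8 L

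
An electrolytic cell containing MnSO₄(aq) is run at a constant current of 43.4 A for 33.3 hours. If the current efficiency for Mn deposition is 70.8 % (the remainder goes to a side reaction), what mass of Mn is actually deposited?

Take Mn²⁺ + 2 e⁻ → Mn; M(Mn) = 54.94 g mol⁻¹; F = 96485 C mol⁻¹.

Q = I·t = 43.40 × 119880 = 5203000 C.
n(e⁻) = 5203000/96485 = 53.92 mol; theoretically n(Mn) = 53.92/2 = 26.96 mol, m_theo = 1481 g.
At 70.8 % efficiency, m_actual = 0.708 × 1481 = 1050 g.

1050 g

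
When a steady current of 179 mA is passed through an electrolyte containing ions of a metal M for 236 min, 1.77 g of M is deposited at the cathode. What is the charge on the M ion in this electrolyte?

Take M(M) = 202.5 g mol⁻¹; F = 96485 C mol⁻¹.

+3

Q = I·t = 0.1790 A × 14160 s = 2535 C, so n(e⁻) = 2535/96485 = 0.02627 mol.
n(M) deposited = 1.77 / 202.5 = 0.008741 mol.
Electrons per atom = n(e⁻)/n(M) = 0.02627 / 0.008741 = 3.01 ≈ 3, so the ion is M³⁺.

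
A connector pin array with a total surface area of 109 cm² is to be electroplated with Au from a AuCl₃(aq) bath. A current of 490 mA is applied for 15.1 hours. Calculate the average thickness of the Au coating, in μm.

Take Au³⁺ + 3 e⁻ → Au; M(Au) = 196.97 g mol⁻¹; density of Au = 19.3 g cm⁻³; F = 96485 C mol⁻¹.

86.2 μm

Q = I·t = 0.4900 × 54360 = 26640 C; n(e⁻) = 0.2761 mol.
n(Au) = n(e⁻)/3 = 0.09202 mol, so m = 0.09202 × 196.97 = 18.13 g.
Volume = m/ρ = 18.13 / 19.3 = 0.9392 cm³.
Thickness = V/A = 0.9392 / 109 = 0.00862 cm = 86.2 μm.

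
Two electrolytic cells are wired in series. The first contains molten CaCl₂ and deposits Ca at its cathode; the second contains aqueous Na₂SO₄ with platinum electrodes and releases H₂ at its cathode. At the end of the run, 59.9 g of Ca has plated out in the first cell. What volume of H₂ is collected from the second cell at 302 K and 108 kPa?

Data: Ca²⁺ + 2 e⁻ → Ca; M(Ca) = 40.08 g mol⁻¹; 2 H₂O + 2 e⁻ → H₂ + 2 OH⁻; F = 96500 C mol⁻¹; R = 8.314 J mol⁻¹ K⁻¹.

34.7 L

n(Ca) = 59.9 / 40.08 = 1.495 mol, so n(e⁻) = 2 × 1.495 = 2.989 mol.
The cells are in series, so the same 2.989 mol of electrons passes through the second cell.
2 H₂O + 2 e⁻ → H₂ + 2 OH⁻ — 2 mol e⁻ per mol H₂, so n(H₂) = 2.989/2 = 1.495 mol.
V = nRT/P = (1.495 × 8.314 × 302) / (108 × 10³) = 0.0347 m³ = 34.7 L.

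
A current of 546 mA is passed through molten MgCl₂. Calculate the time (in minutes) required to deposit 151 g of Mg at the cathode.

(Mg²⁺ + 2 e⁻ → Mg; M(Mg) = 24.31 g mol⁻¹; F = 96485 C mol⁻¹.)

36600 min

n(Mg) = m/M = 151 / 24.31 = 6.211 mol.
Each Mg atom requires 2 electrons, so n(e⁻) = 2 × 6.211 = 12.42 mol.
Q = n(e⁻)·F = 12.42 × 96485 = 1199000 C.
t = Q/I = 1199000 / 0.5460 A = 2195000 s = 36600 min.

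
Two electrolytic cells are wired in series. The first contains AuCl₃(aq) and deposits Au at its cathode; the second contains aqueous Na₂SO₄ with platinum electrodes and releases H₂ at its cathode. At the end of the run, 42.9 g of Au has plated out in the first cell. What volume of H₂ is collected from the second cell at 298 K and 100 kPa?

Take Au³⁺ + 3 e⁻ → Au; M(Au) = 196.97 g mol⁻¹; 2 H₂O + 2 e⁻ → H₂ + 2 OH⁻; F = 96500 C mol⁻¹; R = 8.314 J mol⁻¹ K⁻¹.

n(Au) = 42.9 / 196.97 = 0.2178 mol, so n(e⁻) = 3 × 0.2178 = 0.6534 mol.
The cells are in series, so the same 0.6534 mol of electrons passes through the second cell.
2 H₂O + 2 e⁻ → H₂ + 2 OH⁻ — 2 mol e⁻ per mol H₂, so n(H₂) = 0.6534/2 = 0.3267 mol.
V = nRT/P = (0.3267 × 8.314 × 298) / (100 × 10³) = 0.00809 m³ = 8.09 L.

8.09 L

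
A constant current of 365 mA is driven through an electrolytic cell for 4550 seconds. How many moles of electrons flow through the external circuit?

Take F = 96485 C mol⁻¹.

Q = I·t = 0.3650 A × 4550.0 s = 1661 C.
n(e⁻) = Q/F = 1661 / 96485 = 0.0172 mol.

0.0172 mol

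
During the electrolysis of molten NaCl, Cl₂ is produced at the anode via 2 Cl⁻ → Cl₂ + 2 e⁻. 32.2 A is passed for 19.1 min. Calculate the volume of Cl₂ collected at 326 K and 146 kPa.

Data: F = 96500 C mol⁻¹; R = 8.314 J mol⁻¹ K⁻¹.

3.55 L

Q = I·t = 32.20 A × 1146.0 s = 36900 C.
n(e⁻) = Q/F = 36900 / 96500 = 0.3824 mol.
2 electrons are transferred per Cl₂ molecule, so n(Cl₂) = 0.3824 / 2 = 0.1912 mol.
V = nRT/P = (0.1912 × 8.314 × 326) / (146 × 10³ Pa) = 0.00355 m³ = 3.55 L.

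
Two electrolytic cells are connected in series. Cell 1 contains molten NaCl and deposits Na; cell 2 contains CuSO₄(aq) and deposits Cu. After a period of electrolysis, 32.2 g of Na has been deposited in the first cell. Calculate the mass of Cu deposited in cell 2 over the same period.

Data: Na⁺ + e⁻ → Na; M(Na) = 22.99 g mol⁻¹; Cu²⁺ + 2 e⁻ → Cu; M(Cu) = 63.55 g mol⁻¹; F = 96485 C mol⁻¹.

n(Na) = 32.2 / 22.99 = 1.401 mol.
Since Na⁺ + e⁻ → Na, n(e⁻) passed = 1 × 1.401 = 1.401 mol.
Cells in series carry the same charge, so the same 1.401 mol of electrons passes through cell 2.
Cu²⁺ + 2 e⁻ → Cu, so n(Cu) = 1.401 / 2 = 0.7003 mol.
m(Cu) = 0.7003 × 63.55 = 44.5 g.

44.5 g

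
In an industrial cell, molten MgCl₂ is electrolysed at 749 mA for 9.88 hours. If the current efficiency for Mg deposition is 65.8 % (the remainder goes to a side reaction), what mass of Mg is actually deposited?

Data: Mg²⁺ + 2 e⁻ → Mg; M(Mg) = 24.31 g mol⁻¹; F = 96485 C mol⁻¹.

Q = I·t = 0.7490 × 35568 = 26640 C.
n(e⁻) = 26640/96485 = 0.2761 mol; theoretically n(Mg) = 0.2761/2 = 0.1381 mol, m_theo = 3.356 g.
At 65.8 % efficiency, m_actual = 0.658 × 3.356 = 2.21 g.

2.21 g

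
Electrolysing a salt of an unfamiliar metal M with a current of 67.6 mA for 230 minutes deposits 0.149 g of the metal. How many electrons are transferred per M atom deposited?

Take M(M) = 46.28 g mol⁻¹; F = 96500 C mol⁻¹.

Q = I·t = 0.06760 A × 13800 s = 932.9 C, so n(e⁻) = 932.9/96500 = 0.009667 mol.
n(M) deposited = 0.149 / 46.28 = 0.003220 mol.
Electrons per atom = n(e⁻)/n(M) = 0.009667 / 0.003220 = 3.00 ≈ 3, so the ion is M³⁺.

3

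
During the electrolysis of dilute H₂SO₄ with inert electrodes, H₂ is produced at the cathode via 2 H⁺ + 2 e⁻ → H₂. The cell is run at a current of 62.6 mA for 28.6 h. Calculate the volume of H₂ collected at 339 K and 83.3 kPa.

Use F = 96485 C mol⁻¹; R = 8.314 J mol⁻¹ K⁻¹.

Q = I·t = 0.06260 A × 102960 s = 6445 C.
n(e⁻) = Q/F = 6445 / 96485 = 0.06680 mol.
2 electrons are transferred per H₂ molecule, so n(H₂) = 0.06680 / 2 = 0.03340 mol.
V = nRT/P = (0.03340 × 8.314 × 339) / (83.3 × 10³ Pa) = 0.00113 m³ = 1.13 L.

1.13 L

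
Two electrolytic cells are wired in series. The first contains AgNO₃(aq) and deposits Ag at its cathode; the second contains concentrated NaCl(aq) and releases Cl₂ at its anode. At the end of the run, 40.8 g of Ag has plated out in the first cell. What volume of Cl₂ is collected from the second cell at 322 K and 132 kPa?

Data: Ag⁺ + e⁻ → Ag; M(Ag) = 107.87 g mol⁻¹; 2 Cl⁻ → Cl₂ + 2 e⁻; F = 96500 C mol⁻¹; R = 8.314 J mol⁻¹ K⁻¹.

n(Ag) = 40.8 / 107.87 = 0.3782 mol, so n(e⁻) = 1 × 0.3782 = 0.3782 mol.
The cells are in series, so the same 0.3782 mol of electrons passes through the second cell.
2 Cl⁻ → Cl₂ + 2 e⁻ — 2 mol e⁻ per mol Cl₂, so n(Cl₂) = 0.3782/2 = 0.1891 mol.
V = nRT/P = (0.1891 × 8.314 × 322) / (132 × 10³) = 0.00384 m³ = 3.84 L.

3.84 L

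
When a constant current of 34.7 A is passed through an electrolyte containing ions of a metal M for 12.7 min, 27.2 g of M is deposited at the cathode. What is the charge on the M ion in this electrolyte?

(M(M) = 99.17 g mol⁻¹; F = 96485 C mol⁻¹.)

+1

Q = I·t = 34.70 A × 762.00 s = 26440 C, so n(e⁻) = 26440/96485 = 0.2740 mol.
n(M) deposited = 27.2 / 99.17 = 0.2743 mol.
Electrons per atom = n(e⁻)/n(M) = 0.2740 / 0.2743 = 0.999 ≈ 1, so the ion is M⁺.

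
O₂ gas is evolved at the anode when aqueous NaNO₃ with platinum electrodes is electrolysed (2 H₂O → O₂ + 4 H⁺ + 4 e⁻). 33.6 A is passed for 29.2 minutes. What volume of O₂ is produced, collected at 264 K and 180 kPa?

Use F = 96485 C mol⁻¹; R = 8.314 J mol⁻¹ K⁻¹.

Q = I·t = 33.60 A × 1752.0 s = 58870 C.
n(e⁻) = Q/F = 58870 / 96485 = 0.6101 mol.
4 electrons are transferred per O₂ molecule, so n(O₂) = 0.6101 / 4 = 0.1525 mol.
V = nRT/P = (0.1525 × 8.314 × 264) / (180 × 10³ Pa) = 0.00186 m³ = 1.86 L.

1.86 L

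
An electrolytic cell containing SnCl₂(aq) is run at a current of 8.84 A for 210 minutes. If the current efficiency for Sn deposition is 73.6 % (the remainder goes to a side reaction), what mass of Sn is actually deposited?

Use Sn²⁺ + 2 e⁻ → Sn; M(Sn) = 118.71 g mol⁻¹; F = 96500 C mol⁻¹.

Q = I·t = 8.840 × 12600 = 111400 C.
n(e⁻) = 111400/96500 = 1.154 mol; theoretically n(Sn) = 1.154/2 = 0.5771 mol, m_theo = 68.51 g.
At 73.6 % efficiency, m_actual = 0.736 × 68.51 = 50.4 g.

50.4 g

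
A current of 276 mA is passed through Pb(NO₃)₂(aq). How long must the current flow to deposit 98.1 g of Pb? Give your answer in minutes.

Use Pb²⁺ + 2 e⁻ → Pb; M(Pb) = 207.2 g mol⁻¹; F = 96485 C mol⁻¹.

n(Pb) = m/M = 98.1 / 207.2 = 0.4735 mol.
Each Pb atom requires 2 electrons, so n(e⁻) = 2 × 0.4735 = 0.9469 mol.
Q = n(e⁻)·F = 0.9469 × 96485 = 91360 C.
t = Q/I = 91360 / 0.2760 A = 331000 s = 5520 min.

5520 min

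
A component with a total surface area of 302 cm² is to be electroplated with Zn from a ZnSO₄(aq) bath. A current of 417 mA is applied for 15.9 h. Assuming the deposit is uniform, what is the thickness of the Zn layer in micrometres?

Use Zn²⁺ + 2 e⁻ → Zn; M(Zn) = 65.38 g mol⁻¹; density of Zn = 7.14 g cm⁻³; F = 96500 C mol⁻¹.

37.5 μm

Q = I·t = 0.4170 × 57240 = 23870 C; n(e⁻) = 0.2473 mol.
n(Zn) = n(e⁻)/2 = 0.1237 mol, so m = 0.1237 × 65.38 = 8.086 g.
Volume = m/ρ = 8.086 / 7.14 = 1.132 cm³.
Thickness = V/A = 1.132 / 302 = 0.00375 cm = 37.5 μm.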